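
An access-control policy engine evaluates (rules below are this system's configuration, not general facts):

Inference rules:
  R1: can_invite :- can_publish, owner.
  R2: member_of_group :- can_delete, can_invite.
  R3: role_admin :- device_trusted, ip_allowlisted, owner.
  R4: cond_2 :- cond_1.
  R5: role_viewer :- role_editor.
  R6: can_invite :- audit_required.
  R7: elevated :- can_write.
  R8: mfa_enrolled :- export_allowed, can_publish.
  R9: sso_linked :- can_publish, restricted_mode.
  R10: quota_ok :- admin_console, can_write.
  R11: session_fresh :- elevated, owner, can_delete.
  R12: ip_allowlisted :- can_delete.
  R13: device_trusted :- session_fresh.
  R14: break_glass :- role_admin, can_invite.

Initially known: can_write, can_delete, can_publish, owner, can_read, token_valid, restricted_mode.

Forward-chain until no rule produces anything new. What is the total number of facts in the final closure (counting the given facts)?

16

[1] R1 [can_invite :- can_publish, owner.]; R7 [elevated :- can_write.]; R9 [sso_linked :- can_publish, restricted_mode.]; R12 [ip_allowlisted :- can_delete.]. ⇒ new: can_invite, elevated, sso_linked, ip_allowlisted.
[2] R2 [member_of_group :- can_delete, can_invite.]; R11 [session_fresh :- elevated, owner, can_delete.]. ⇒ new: member_of_group, session_fresh.
[3] R13 [device_trusted :- session_fresh.]. ⇒ new: device_trusted.
[4] R3 [role_admin :- device_trusted, ip_allowlisted, owner.]. ⇒ new: role_admin.
[5] R14 [break_glass :- role_admin, can_invite.]. ⇒ new: break_glass.
Closure: {break_glass, can_delete, can_invite, can_publish, can_read, can_write, device_trusted, elevated, ip_allowlisted, member_of_group, owner, restricted_mode, role_admin, session_fresh, sso_linked, token_valid} — 16 facts.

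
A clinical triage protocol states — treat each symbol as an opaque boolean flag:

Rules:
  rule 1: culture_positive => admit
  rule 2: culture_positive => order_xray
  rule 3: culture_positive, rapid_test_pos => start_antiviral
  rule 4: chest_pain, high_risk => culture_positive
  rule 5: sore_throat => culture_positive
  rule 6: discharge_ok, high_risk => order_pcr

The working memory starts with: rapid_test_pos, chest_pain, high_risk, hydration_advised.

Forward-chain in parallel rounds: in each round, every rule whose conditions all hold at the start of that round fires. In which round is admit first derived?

2

Round 1: rule 4 [chest_pain, high_risk => culture_positive]. Adds culture_positive.
Round 2: rule 1 [culture_positive => admit]; rule 2 [culture_positive => order_xray]; rule 3 [culture_positive, rapid_test_pos => start_antiviral]. Adds admit, order_xray, start_antiviral.
admit first appears in round 2.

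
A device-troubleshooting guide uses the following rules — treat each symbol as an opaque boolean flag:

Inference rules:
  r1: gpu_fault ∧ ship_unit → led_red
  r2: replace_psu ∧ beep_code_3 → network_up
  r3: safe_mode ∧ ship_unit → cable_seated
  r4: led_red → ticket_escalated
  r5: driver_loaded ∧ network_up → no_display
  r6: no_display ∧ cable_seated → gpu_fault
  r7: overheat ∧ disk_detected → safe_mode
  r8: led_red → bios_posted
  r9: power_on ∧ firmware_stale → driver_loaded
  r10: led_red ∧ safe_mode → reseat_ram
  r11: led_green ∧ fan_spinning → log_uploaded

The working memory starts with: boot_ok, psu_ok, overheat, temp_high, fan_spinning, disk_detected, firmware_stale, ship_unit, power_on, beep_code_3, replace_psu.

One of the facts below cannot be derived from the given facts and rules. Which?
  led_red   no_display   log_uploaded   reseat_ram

log_uploaded

Round 1: r2 [replace_psu ∧ beep_code_3 → network_up]; r7 [overheat ∧ disk_detected → safe_mode]; r9 [power_on ∧ firmware_stale → driver_loaded]. Adds network_up, safe_mode, driver_loaded.
Round 2: r3 [safe_mode ∧ ship_unit → cable_seated]; r5 [driver_loaded ∧ network_up → no_display]. Adds cable_seated, no_display.
Round 3: r6 [no_display ∧ cable_seated → gpu_fault]. Adds gpu_fault.
Round 4: r1 [gpu_fault ∧ ship_unit → led_red]. Adds led_red.
Round 5: r4 [led_red → ticket_escalated]; r8 [led_red → bios_posted]; r10 [led_red ∧ safe_mode → reseat_ram]. Adds ticket_escalated, bios_posted, reseat_ram.
Derived: no_display (round 2), reseat_ram (round 5), led_red (round 4). log_uploaded never appears in any round.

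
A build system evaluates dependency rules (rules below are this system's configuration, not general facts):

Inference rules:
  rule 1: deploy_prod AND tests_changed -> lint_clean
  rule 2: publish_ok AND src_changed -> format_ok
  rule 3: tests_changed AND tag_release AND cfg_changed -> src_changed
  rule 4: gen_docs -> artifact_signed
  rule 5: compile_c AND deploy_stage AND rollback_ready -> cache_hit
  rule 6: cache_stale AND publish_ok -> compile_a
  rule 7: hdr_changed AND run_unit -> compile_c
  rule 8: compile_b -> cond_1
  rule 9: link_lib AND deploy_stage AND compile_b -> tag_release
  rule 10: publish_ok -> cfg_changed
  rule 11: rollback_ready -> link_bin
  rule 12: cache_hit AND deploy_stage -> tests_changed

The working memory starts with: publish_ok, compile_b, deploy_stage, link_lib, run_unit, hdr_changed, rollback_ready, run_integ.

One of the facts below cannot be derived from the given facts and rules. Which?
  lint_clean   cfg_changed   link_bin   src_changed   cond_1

Round 1: rule 7 [hdr_changed AND run_unit -> compile_c]; rule 8 [compile_b -> cond_1]; rule 9 [link_lib AND deploy_stage AND compile_b -> tag_release]; rule 10 [publish_ok -> cfg_changed]; rule 11 [rollback_ready -> link_bin]. Adds compile_c, cond_1, tag_release, cfg_changed, link_bin.
Round 2: rule 5 [compile_c AND deploy_stage AND rollback_ready -> cache_hit]. Adds cache_hit.
Round 3: rule 12 [cache_hit AND deploy_stage -> tests_changed]. Adds tests_changed.
Round 4: rule 3 [tests_changed AND tag_release AND cfg_changed -> src_changed]. Adds src_changed.
Round 5: rule 2 [publish_ok AND src_changed -> format_ok]. Adds format_ok.
Derived: link_bin (round 1), cond_1 (round 1), cfg_changed (round 1), src_changed (round 4). lint_clean never appears in any round.

lint_clean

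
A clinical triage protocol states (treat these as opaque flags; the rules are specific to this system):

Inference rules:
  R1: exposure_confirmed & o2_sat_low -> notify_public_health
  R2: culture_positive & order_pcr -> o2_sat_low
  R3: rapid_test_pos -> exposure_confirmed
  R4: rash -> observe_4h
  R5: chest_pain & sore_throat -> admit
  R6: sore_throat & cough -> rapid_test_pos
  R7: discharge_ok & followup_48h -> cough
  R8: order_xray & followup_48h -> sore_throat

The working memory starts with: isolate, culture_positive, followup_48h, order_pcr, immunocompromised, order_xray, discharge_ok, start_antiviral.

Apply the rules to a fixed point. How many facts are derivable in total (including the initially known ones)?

14

Round 1 — R2, R7, R8, derive o2_sat_low, cough, sore_throat.
Round 2 — R6, derive rapid_test_pos.
Round 3 — R3, derive exposure_confirmed.
Round 4 — R1, derive notify_public_health.
Closure: {cough, culture_positive, discharge_ok, exposure_confirmed, followup_48h, immunocompromised, isolate, notify_public_health, o2_sat_low, order_pcr, order_xray, rapid_test_pos, sore_throat, start_antiviral} — 14 facts.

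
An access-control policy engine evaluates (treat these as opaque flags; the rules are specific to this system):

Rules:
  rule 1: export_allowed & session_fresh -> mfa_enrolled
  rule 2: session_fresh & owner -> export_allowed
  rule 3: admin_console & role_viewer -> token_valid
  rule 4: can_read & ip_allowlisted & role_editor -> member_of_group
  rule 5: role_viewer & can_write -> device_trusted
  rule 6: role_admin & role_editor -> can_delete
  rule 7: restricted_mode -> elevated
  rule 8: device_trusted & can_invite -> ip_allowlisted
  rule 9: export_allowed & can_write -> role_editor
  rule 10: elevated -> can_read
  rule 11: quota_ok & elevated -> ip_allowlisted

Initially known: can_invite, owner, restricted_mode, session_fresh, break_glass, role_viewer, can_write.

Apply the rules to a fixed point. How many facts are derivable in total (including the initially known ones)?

15

[1] rule 2 [session_fresh & owner -> export_allowed]; rule 5 [role_viewer & can_write -> device_trusted]; rule 7 [restricted_mode -> elevated]. ⇒ new: export_allowed, device_trusted, elevated.
[2] rule 1 [export_allowed & session_fresh -> mfa_enrolled]; rule 8 [device_trusted & can_invite -> ip_allowlisted]; rule 9 [export_allowed & can_write -> role_editor]; rule 10 [elevated -> can_read]. ⇒ new: mfa_enrolled, ip_allowlisted, role_editor, can_read.
[3] rule 4 [can_read & ip_allowlisted & role_editor -> member_of_group]. ⇒ new: member_of_group.
Closure: {break_glass, can_invite, can_read, can_write, device_trusted, elevated, export_allowed, ip_allowlisted, member_of_group, mfa_enrolled, owner, restricted_mode, role_editor, role_viewer, session_fresh} — 15 facts.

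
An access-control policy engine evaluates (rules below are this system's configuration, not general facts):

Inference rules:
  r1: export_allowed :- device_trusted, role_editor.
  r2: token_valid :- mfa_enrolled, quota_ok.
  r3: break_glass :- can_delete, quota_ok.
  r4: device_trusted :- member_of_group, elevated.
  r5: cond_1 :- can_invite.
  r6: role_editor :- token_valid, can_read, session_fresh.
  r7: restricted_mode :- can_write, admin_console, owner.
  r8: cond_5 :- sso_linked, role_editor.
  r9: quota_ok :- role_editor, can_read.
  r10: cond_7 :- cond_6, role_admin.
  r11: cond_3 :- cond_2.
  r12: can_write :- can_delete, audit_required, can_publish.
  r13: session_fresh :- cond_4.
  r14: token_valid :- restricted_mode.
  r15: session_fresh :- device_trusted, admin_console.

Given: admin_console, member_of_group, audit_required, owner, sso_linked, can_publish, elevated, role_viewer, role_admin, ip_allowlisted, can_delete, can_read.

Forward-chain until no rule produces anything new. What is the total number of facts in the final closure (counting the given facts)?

Round 1: r4 [device_trusted :- member_of_group, elevated.]; r12 [can_write :- can_delete, audit_required, can_publish.]. New: device_trusted, can_write.
Round 2: r7 [restricted_mode :- can_write, admin_console, owner.]; r15 [session_fresh :- device_trusted, admin_console.]. New: restricted_mode, session_fresh.
Round 3: r14 [token_valid :- restricted_mode.]. New: token_valid.
Round 4: r6 [role_editor :- token_valid, can_read, session_fresh.]. New: role_editor.
Round 5: r1 [export_allowed :- device_trusted, role_editor.]; r8 [cond_5 :- sso_linked, role_editor.]; r9 [quota_ok :- role_editor, can_read.]. New: export_allowed, cond_5, quota_ok.
Round 6: r3 [break_glass :- can_delete, quota_ok.]. New: break_glass.
Closure: {admin_console, audit_required, break_glass, can_delete, can_publish, can_read, can_write, cond_5, device_trusted, elevated, export_allowed, ip_allowlisted, member_of_group, owner, quota_ok, restricted_mode, role_admin, role_editor, role_viewer, session_fresh, sso_linked, token_valid} — 22 facts.

22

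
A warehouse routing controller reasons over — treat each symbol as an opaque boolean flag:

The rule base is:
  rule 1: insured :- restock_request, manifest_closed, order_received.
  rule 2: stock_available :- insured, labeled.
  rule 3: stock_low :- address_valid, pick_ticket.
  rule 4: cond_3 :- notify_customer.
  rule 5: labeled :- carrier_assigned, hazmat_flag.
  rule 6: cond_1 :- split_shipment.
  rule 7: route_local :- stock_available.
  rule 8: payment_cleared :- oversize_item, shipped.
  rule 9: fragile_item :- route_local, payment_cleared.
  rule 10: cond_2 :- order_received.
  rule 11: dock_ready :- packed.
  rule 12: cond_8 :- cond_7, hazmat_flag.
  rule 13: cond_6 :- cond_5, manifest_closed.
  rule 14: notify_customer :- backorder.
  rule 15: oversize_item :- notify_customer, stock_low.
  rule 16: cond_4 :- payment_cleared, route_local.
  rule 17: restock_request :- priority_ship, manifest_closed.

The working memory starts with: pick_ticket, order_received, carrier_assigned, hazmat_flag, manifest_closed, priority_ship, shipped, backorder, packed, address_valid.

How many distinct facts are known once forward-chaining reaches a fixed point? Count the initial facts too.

24

Round 1 fires rule 3, rule 5, rule 10, rule 11, rule 14, rule 17, giving stock_low, labeled, cond_2, dock_ready, notify_customer, restock_request.
Round 2 fires rule 1, rule 4, rule 15, giving insured, cond_3, oversize_item.
Round 3 fires rule 2, rule 8, giving stock_available, payment_cleared.
Round 4 fires rule 7, giving route_local.
Round 5 fires rule 9, rule 16, giving fragile_item, cond_4.
Closure: {address_valid, backorder, carrier_assigned, cond_2, cond_3, cond_4, dock_ready, fragile_item, hazmat_flag, insured, labeled, manifest_closed, notify_customer, order_received, oversize_item, packed, payment_cleared, pick_ticket, priority_ship, restock_request, route_local, shipped, stock_available, stock_low} — 24 facts.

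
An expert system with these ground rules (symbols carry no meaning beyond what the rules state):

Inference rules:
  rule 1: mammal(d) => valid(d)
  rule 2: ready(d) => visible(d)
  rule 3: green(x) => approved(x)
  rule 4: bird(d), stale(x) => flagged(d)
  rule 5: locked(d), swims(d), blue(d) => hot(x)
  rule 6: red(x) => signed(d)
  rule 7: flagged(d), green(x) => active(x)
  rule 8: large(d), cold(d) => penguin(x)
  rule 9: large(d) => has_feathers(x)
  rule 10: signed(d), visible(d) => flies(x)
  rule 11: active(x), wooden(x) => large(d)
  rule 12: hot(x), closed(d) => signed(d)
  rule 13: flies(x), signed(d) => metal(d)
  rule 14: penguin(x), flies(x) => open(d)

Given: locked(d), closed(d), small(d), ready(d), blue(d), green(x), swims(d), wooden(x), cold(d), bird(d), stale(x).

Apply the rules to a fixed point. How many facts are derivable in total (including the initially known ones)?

Round 1: rule 2 [ready(d) => visible(d)]; rule 3 [green(x) => approved(x)]; rule 4 [bird(d), stale(x) => flagged(d)]; rule 5 [locked(d), swims(d), blue(d) => hot(x)]. Adds visible(d), approved(x), flagged(d), hot(x).
Round 2: rule 7 [flagged(d), green(x) => active(x)]; rule 12 [hot(x), closed(d) => signed(d)]. Adds active(x), signed(d).
Round 3: rule 10 [signed(d), visible(d) => flies(x)]; rule 11 [active(x), wooden(x) => large(d)]. Adds flies(x), large(d).
Round 4: rule 8 [large(d), cold(d) => penguin(x)]; rule 9 [large(d) => has_feathers(x)]; rule 13 [flies(x), signed(d) => metal(d)]. Adds penguin(x), has_feathers(x), metal(d).
Round 5: rule 14 [penguin(x), flies(x) => open(d)]. Adds open(d).
Closure: {active(x), approved(x), bird(d), blue(d), closed(d), cold(d), flagged(d), flies(x), green(x), has_feathers(x), hot(x), large(d), locked(d), metal(d), open(d), penguin(x), ready(d), signed(d), small(d), stale(x), swims(d), visible(d), wooden(x)} — 23 facts.

23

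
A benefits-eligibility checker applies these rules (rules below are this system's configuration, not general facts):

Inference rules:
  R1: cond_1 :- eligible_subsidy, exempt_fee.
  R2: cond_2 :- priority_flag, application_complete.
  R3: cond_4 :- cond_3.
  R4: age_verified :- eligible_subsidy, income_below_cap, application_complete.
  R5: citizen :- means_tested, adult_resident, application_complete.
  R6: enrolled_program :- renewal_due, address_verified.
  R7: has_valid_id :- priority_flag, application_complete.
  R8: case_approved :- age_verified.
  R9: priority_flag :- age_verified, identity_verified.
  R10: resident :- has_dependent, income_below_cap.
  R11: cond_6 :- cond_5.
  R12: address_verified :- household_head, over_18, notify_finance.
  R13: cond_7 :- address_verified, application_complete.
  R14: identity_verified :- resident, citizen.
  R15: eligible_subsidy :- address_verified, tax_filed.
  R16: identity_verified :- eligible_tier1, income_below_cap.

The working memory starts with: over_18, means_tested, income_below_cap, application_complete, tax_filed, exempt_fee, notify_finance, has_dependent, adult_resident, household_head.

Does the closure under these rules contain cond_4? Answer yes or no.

no

Round 1 — R5, R10, R12, derive citizen, resident, address_verified.
Round 2 — R13, R14, R15, derive cond_7, identity_verified, eligible_subsidy.
Round 3 — R1, R4, derive cond_1, age_verified.
Round 4 — R8, R9, derive case_approved, priority_flag.
Round 5 — R2, R7, derive cond_2, has_valid_id.
Fixed point reached. cond_4 is concluded only by R3; R3 needs cond_3 (never derived).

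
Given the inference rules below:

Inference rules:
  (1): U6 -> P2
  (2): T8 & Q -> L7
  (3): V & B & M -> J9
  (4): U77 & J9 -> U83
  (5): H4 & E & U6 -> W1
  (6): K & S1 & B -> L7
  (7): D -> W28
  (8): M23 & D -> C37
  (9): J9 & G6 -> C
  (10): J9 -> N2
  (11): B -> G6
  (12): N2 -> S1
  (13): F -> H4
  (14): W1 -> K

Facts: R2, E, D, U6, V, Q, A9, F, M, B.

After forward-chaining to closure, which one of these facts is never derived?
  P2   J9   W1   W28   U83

Round 1: (1) [U6 -> P2]; (3) [V & B & M -> J9]; (7) [D -> W28]; (11) [B -> G6]; (13) [F -> H4]. New: P2, J9, W28, G6, H4.
Round 2: (5) [H4 & E & U6 -> W1]; (9) [J9 & G6 -> C]; (10) [J9 -> N2]. New: W1, C, N2.
Round 3: (12) [N2 -> S1]; (14) [W1 -> K]. New: S1, K.
Round 4: (6) [K & S1 & B -> L7]. New: L7.
Derived: W1 (round 2), W28 (round 1), J9 (round 1), P2 (round 1). U83 never appears in any round.

U83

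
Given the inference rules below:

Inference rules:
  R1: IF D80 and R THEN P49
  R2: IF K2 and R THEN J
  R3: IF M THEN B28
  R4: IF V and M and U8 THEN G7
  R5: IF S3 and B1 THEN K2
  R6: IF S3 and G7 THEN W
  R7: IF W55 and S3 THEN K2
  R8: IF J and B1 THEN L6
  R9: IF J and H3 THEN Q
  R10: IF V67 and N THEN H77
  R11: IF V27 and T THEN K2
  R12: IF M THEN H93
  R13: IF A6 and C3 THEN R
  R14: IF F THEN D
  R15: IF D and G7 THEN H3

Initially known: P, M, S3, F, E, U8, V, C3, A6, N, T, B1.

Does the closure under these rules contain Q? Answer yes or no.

Round 1 — R3, R4, R5, R12, R13, R14, derive B28, G7, K2, H93, R, D.
Round 2 — R2, R6, R15, derive J, W, H3.
Round 3 — R8, R9, derive L6, Q.
Q appears in round 3, so it is derivable.

yes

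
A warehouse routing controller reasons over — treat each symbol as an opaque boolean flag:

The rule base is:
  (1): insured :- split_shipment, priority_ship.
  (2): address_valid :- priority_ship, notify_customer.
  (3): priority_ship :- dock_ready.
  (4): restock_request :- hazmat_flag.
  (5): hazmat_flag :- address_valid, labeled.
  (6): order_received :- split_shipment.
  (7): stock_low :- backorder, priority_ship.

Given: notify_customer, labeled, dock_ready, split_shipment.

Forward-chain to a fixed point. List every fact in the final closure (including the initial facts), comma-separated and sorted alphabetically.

Round 1: (3) [priority_ship :- dock_ready.]; (6) [order_received :- split_shipment.]. New: priority_ship, order_received.
Round 2: (1) [insured :- split_shipment, priority_ship.]; (2) [address_valid :- priority_ship, notify_customer.]. New: insured, address_valid.
Round 3: (5) [hazmat_flag :- address_valid, labeled.]. New: hazmat_flag.
Round 4: (4) [restock_request :- hazmat_flag.]. New: restock_request.

address_valid, dock_ready, hazmat_flag, insured, labeled, notify_customer, order_received, priority_ship, restock_request, split_shipment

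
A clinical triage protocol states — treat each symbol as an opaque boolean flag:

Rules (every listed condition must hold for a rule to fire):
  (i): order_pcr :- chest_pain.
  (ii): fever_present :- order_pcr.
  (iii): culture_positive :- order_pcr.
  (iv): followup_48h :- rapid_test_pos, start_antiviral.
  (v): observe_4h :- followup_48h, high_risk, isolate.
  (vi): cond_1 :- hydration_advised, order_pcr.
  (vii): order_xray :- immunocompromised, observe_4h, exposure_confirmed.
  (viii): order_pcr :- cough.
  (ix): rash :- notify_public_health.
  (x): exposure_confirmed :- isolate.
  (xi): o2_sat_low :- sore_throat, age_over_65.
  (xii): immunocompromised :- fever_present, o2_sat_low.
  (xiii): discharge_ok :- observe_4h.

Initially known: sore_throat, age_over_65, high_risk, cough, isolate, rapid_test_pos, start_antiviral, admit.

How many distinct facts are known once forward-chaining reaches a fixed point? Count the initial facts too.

Round 1: (iv) [followup_48h :- rapid_test_pos, start_antiviral.]; (viii) [order_pcr :- cough.]; (x) [exposure_confirmed :- isolate.]; (xi) [o2_sat_low :- sore_throat, age_over_65.]. New: followup_48h, order_pcr, exposure_confirmed, o2_sat_low.
Round 2: (ii) [fever_present :- order_pcr.]; (iii) [culture_positive :- order_pcr.]; (v) [observe_4h :- followup_48h, high_risk, isolate.]. New: fever_present, culture_positive, observe_4h.
Round 3: (xii) [immunocompromised :- fever_present, o2_sat_low.]; (xiii) [discharge_ok :- observe_4h.]. New: immunocompromised, discharge_ok.
Round 4: (vii) [order_xray :- immunocompromised, observe_4h, exposure_confirmed.]. New: order_xray.
Closure: {admit, age_over_65, cough, culture_positive, discharge_ok, exposure_confirmed, fever_present, followup_48h, high_risk, immunocompromised, isolate, o2_sat_low, observe_4h, order_pcr, order_xray, rapid_test_pos, sore_throat, start_antiviral} — 18 facts.

18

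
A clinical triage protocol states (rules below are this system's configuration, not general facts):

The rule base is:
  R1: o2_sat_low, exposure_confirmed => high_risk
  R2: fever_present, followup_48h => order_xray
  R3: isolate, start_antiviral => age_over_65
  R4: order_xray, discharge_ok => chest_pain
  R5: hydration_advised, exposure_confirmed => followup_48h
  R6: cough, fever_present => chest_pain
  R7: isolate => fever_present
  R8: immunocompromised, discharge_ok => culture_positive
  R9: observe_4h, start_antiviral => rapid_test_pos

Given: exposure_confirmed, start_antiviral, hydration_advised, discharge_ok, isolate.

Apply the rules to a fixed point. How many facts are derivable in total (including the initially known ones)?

Round 1 fires R3, R5, R7, giving age_over_65, followup_48h, fever_present.
Round 2 fires R2, giving order_xray.
Round 3 fires R4, giving chest_pain.
Closure: {age_over_65, chest_pain, discharge_ok, exposure_confirmed, fever_present, followup_48h, hydration_advised, isolate, order_xray, start_antiviral} — 10 facts.

10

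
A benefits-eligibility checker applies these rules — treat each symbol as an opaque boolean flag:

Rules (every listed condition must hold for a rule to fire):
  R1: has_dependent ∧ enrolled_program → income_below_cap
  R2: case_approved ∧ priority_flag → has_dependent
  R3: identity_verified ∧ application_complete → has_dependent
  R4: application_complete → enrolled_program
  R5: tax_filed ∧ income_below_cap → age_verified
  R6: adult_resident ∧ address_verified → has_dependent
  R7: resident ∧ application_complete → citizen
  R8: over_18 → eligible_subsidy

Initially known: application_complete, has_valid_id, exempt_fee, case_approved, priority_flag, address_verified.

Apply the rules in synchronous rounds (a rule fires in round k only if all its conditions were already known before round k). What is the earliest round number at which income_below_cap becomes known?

[1] R2 [case_approved ∧ priority_flag → has_dependent]; R4 [application_complete → enrolled_program]. ⇒ new: has_dependent, enrolled_program.
[2] R1 [has_dependent ∧ enrolled_program → income_below_cap]. ⇒ new: income_below_cap.
income_below_cap first appears in round 2.

2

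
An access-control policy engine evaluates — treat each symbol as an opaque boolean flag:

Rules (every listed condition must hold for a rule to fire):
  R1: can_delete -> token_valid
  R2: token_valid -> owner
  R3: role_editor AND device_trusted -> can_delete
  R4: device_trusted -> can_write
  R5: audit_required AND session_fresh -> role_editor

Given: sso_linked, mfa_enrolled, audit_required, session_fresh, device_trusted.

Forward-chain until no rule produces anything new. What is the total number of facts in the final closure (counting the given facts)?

10

Round 1: R4 [device_trusted -> can_write]; R5 [audit_required AND session_fresh -> role_editor]. Adds can_write, role_editor.
Round 2: R3 [role_editor AND device_trusted -> can_delete]. Adds can_delete.
Round 3: R1 [can_delete -> token_valid]. Adds token_valid.
Round 4: R2 [token_valid -> owner]. Adds owner.
Closure: {audit_required, can_delete, can_write, device_trusted, mfa_enrolled, owner, role_editor, session_fresh, sso_linked, token_valid} — 10 facts.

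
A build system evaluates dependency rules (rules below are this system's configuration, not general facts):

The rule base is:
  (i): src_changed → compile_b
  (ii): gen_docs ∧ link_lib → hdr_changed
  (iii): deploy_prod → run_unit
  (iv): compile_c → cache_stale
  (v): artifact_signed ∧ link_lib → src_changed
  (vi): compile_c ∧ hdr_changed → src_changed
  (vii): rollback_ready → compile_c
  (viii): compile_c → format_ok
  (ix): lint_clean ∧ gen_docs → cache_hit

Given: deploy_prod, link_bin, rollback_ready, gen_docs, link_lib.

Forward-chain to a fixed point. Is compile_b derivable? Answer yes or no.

yes

Round 1 — (ii), (iii), (vii), derive hdr_changed, run_unit, compile_c.
Round 2 — (iv), (vi), (viii), derive cache_stale, src_changed, format_ok.
Round 3 — (i), derive compile_b.
compile_b appears in round 3, so it is derivable.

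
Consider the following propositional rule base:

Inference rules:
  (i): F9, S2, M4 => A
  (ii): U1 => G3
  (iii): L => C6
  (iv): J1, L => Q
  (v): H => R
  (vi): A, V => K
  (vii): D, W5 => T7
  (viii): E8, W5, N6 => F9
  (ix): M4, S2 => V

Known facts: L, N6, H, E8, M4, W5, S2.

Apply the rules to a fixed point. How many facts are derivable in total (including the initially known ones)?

13

Round 1: (iii) [L => C6]; (v) [H => R]; (viii) [E8, W5, N6 => F9]; (ix) [M4, S2 => V]. New: C6, R, F9, V.
Round 2: (i) [F9, S2, M4 => A]. New: A.
Round 3: (vi) [A, V => K]. New: K.
Closure: {A, C6, E8, F9, H, K, L, M4, N6, R, S2, V, W5} — 13 facts.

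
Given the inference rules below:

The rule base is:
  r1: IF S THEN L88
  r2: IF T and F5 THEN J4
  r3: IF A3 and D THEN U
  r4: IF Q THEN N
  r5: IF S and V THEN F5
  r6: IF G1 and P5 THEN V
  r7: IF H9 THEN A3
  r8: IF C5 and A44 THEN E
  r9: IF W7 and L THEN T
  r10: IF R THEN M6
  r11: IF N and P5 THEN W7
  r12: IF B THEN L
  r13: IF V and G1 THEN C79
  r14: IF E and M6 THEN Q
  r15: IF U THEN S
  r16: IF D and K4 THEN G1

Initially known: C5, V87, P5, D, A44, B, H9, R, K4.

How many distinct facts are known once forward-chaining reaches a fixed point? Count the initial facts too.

25

Round 1: r7 [IF H9 THEN A3]; r8 [IF C5 and A44 THEN E]; r10 [IF R THEN M6]; r12 [IF B THEN L]; r16 [IF D and K4 THEN G1]. Adds A3, E, M6, L, G1.
Round 2: r3 [IF A3 and D THEN U]; r6 [IF G1 and P5 THEN V]; r14 [IF E and M6 THEN Q]. Adds U, V, Q.
Round 3: r4 [IF Q THEN N]; r13 [IF V and G1 THEN C79]; r15 [IF U THEN S]. Adds N, C79, S.
Round 4: r1 [IF S THEN L88]; r5 [IF S and V THEN F5]; r11 [IF N and P5 THEN W7]. Adds L88, F5, W7.
Round 5: r9 [IF W7 and L THEN T]. Adds T.
Round 6: r2 [IF T and F5 THEN J4]. Adds J4.
Closure: {A3, A44, B, C5, C79, D, E, F5, G1, H9, J4, K4, L, L88, M6, N, P5, Q, R, S, T, U, V, V87, W7} — 25 facts.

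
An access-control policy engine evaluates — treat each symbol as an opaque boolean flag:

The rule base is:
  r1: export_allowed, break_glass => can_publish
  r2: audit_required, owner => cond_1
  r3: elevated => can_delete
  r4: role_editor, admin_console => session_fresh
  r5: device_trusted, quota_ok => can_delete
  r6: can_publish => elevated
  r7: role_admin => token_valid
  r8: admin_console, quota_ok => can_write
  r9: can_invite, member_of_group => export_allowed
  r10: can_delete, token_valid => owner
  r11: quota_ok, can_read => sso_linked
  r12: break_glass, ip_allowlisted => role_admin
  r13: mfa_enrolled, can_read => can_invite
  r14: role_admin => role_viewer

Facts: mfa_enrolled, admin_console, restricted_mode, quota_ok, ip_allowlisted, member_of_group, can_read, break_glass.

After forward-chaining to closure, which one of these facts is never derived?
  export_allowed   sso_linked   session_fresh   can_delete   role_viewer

Round 1 fires r8, r11, r12, r13, giving can_write, sso_linked, role_admin, can_invite.
Round 2 fires r7, r9, r14, giving token_valid, export_allowed, role_viewer.
Round 3 fires r1, giving can_publish.
Round 4 fires r6, giving elevated.
Round 5 fires r3, giving can_delete.
Round 6 fires r10, giving owner.
Derived: export_allowed (round 2), sso_linked (round 1), role_viewer (round 2), can_delete (round 5). session_fresh never appears in any round.

session_fresh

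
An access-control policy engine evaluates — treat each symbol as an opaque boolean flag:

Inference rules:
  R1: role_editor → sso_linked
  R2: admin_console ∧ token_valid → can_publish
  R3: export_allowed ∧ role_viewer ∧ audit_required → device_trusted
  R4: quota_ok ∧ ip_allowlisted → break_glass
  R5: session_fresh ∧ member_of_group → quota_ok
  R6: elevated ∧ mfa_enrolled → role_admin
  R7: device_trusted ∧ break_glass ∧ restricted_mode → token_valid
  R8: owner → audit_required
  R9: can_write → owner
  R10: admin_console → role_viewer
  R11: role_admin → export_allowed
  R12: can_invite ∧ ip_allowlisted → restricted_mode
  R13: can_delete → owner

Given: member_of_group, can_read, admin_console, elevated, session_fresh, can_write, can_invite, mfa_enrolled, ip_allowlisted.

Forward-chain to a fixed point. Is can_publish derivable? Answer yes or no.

Round 1 fires R5, R6, R9, R10, R12, giving quota_ok, role_admin, owner, role_viewer, restricted_mode.
Round 2 fires R4, R8, R11, giving break_glass, audit_required, export_allowed.
Round 3 fires R3, giving device_trusted.
Round 4 fires R7, giving token_valid.
Round 5 fires R2, giving can_publish.
can_publish appears in round 5, so it is derivable.

yes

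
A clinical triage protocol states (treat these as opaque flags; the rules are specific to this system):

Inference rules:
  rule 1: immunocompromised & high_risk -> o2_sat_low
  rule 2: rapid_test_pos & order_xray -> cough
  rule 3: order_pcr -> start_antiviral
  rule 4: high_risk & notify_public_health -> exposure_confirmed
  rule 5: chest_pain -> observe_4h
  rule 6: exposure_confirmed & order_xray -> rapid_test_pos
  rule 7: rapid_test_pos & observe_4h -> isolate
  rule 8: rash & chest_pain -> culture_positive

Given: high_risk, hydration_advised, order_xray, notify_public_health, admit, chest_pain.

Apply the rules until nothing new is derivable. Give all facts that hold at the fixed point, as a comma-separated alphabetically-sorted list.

Round 1 fires rule 4, rule 5, giving exposure_confirmed, observe_4h.
Round 2 fires rule 6, giving rapid_test_pos.
Round 3 fires rule 2, rule 7, giving cough, isolate.

admit, chest_pain, cough, exposure_confirmed, high_risk, hydration_advised, isolate, notify_public_health, observe_4h, order_xray, rapid_test_pos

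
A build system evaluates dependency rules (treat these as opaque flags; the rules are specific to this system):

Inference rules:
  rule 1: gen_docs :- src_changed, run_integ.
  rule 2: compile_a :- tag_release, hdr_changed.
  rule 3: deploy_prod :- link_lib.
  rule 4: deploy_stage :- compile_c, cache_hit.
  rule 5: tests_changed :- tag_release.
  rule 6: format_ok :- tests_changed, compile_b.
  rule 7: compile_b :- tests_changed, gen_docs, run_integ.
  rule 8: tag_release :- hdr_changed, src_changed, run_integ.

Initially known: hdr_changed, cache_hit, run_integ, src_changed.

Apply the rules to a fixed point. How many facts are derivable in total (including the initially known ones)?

10

Round 1 — rule 1, rule 8, derive gen_docs, tag_release.
Round 2 — rule 2, rule 5, derive compile_a, tests_changed.
Round 3 — rule 7, derive compile_b.
Round 4 — rule 6, derive format_ok.
Closure: {cache_hit, compile_a, compile_b, format_ok, gen_docs, hdr_changed, run_integ, src_changed, tag_release, tests_changed} — 10 facts.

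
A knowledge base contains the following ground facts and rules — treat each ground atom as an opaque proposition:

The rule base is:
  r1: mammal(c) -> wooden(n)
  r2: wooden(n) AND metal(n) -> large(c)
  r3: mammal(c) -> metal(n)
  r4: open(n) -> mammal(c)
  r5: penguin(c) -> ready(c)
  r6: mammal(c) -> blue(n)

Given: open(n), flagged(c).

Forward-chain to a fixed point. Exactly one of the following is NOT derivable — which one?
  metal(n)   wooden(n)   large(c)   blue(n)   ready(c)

ready(c)

[1] r4 [open(n) -> mammal(c)]. ⇒ new: mammal(c).
[2] r1 [mammal(c) -> wooden(n)]; r3 [mammal(c) -> metal(n)]; r6 [mammal(c) -> blue(n)]. ⇒ new: wooden(n), metal(n), blue(n).
[3] r2 [wooden(n) AND metal(n) -> large(c)]. ⇒ new: large(c).
Derived: wooden(n) (round 2), metal(n) (round 2), blue(n) (round 2), large(c) (round 3). ready(c) never appears in any round.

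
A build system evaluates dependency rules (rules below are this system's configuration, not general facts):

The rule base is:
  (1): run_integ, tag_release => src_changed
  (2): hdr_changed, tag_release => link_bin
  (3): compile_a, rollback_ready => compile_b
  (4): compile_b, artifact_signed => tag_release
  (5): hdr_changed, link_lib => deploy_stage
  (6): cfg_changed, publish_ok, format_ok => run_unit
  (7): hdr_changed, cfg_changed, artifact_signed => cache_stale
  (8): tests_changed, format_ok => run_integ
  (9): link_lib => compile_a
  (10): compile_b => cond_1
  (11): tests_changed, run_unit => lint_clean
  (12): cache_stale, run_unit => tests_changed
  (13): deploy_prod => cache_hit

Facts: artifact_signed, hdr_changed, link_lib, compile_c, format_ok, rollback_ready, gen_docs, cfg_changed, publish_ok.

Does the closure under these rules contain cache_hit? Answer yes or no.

Round 1 fires (5), (6), (7), (9), giving deploy_stage, run_unit, cache_stale, compile_a.
Round 2 fires (3), (12), giving compile_b, tests_changed.
Round 3 fires (4), (8), (10), (11), giving tag_release, run_integ, cond_1, lint_clean.
Round 4 fires (1), (2), giving src_changed, link_bin.
Fixed point reached. cache_hit is concluded only by (13); (13) needs deploy_prod (never derived).

no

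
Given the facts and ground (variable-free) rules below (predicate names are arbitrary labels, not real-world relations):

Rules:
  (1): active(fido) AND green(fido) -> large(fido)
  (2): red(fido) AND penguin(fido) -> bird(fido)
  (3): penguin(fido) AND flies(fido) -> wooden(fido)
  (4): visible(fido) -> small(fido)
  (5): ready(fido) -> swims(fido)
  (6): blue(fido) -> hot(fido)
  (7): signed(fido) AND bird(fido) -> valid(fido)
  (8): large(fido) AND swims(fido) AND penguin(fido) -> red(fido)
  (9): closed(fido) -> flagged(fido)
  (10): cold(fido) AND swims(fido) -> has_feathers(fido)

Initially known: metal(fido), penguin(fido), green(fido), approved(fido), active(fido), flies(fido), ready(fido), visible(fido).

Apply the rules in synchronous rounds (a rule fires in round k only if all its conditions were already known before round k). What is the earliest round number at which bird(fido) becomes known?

3

[1] (1) [active(fido) AND green(fido) -> large(fido)]; (3) [penguin(fido) AND flies(fido) -> wooden(fido)]; (4) [visible(fido) -> small(fido)]; (5) [ready(fido) -> swims(fido)]. ⇒ new: large(fido), wooden(fido), small(fido), swims(fido).
[2] (8) [large(fido) AND swims(fido) AND penguin(fido) -> red(fido)]. ⇒ new: red(fido).
[3] (2) [red(fido) AND penguin(fido) -> bird(fido)]. ⇒ new: bird(fido).
bird(fido) first appears in round 3.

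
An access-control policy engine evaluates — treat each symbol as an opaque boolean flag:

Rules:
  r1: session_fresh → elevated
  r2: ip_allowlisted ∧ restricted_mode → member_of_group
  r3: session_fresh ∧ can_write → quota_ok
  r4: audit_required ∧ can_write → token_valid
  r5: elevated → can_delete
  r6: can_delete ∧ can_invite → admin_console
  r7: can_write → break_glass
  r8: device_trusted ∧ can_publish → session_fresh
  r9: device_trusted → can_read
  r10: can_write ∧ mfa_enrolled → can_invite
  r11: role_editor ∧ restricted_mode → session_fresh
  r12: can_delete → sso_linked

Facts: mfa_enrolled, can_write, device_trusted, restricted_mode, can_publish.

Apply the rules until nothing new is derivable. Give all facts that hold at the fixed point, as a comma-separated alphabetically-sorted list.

[1] r7 [can_write → break_glass]; r8 [device_trusted ∧ can_publish → session_fresh]; r9 [device_trusted → can_read]; r10 [can_write ∧ mfa_enrolled → can_invite]. ⇒ new: break_glass, session_fresh, can_read, can_invite.
[2] r1 [session_fresh → elevated]; r3 [session_fresh ∧ can_write → quota_ok]. ⇒ new: elevated, quota_ok.
[3] r5 [elevated → can_delete]. ⇒ new: can_delete.
[4] r6 [can_delete ∧ can_invite → admin_console]; r12 [can_delete → sso_linked]. ⇒ new: admin_console, sso_linked.

admin_console, break_glass, can_delete, can_invite, can_publish, can_read, can_write, device_trusted, elevated, mfa_enrolled, quota_ok, restricted_mode, session_fresh, sso_linked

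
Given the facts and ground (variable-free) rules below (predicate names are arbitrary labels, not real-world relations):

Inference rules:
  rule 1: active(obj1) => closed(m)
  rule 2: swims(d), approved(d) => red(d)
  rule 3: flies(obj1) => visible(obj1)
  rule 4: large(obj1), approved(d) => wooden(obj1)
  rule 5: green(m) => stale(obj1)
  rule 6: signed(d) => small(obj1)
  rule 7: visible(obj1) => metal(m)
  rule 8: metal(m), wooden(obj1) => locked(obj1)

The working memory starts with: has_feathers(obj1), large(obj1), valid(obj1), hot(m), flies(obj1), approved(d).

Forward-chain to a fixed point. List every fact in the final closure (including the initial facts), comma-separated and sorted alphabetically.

approved(d), flies(obj1), has_feathers(obj1), hot(m), large(obj1), locked(obj1), metal(m), valid(obj1), visible(obj1), wooden(obj1)

Round 1 fires rule 3, rule 4, giving visible(obj1), wooden(obj1).
Round 2 fires rule 7, giving metal(m).
Round 3 fires rule 8, giving locked(obj1).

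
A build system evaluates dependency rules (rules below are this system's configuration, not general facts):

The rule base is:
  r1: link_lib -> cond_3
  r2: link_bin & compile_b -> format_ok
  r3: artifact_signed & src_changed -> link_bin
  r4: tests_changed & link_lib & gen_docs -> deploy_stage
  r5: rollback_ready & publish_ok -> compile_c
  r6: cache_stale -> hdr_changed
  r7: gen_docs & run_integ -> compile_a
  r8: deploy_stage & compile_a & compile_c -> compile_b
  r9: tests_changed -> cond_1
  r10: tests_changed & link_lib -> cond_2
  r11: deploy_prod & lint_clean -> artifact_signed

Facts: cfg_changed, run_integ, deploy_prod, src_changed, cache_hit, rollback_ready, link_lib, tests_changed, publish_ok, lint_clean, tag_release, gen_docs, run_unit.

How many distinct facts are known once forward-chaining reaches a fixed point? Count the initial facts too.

Round 1 — r1, r4, r5, r7, r9, r10, r11, derive cond_3, deploy_stage, compile_c, compile_a, cond_1, cond_2, artifact_signed.
Round 2 — r3, r8, derive link_bin, compile_b.
Round 3 — r2, derive format_ok.
Closure: {artifact_signed, cache_hit, cfg_changed, compile_a, compile_b, compile_c, cond_1, cond_2, cond_3, deploy_prod, deploy_stage, format_ok, gen_docs, link_bin, link_lib, lint_clean, publish_ok, rollback_ready, run_integ, run_unit, src_changed, tag_release, tests_changed} — 23 facts.

23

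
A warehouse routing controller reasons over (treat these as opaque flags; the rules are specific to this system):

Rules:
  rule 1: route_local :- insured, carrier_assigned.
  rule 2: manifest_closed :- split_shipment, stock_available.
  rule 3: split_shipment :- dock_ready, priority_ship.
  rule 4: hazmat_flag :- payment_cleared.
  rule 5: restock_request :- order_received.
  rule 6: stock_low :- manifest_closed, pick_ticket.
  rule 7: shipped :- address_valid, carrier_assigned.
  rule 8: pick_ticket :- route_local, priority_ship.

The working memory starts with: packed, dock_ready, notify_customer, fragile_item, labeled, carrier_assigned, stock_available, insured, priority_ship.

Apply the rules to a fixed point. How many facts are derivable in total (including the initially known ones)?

Round 1: rule 1 [route_local :- insured, carrier_assigned.]; rule 3 [split_shipment :- dock_ready, priority_ship.]. Adds route_local, split_shipment.
Round 2: rule 2 [manifest_closed :- split_shipment, stock_available.]; rule 8 [pick_ticket :- route_local, priority_ship.]. Adds manifest_closed, pick_ticket.
Round 3: rule 6 [stock_low :- manifest_closed, pick_ticket.]. Adds stock_low.
Closure: {carrier_assigned, dock_ready, fragile_item, insured, labeled, manifest_closed, notify_customer, packed, pick_ticket, priority_ship, route_local, split_shipment, stock_available, stock_low} — 14 facts.

14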